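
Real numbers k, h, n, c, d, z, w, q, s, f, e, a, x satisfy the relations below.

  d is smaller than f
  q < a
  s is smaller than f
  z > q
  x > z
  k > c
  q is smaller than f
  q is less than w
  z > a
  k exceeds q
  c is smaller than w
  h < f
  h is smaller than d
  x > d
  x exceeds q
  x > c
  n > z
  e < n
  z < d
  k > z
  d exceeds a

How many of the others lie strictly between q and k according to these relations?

Chaining upward from q reaches: a, z, n, d, x, f, w.
Chaining downward from k reaches: c, a, z.
Strictly between q and k are those in both lists: a, z — 2 elements.

2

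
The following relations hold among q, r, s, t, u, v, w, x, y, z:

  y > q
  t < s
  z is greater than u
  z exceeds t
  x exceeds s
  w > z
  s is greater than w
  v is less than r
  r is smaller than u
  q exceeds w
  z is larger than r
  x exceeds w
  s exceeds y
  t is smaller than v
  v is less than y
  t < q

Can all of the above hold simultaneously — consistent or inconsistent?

consistent

The single ordering t < v < r < u < z < w < q < y < s < x satisfies every listed relation, so no contradiction arises.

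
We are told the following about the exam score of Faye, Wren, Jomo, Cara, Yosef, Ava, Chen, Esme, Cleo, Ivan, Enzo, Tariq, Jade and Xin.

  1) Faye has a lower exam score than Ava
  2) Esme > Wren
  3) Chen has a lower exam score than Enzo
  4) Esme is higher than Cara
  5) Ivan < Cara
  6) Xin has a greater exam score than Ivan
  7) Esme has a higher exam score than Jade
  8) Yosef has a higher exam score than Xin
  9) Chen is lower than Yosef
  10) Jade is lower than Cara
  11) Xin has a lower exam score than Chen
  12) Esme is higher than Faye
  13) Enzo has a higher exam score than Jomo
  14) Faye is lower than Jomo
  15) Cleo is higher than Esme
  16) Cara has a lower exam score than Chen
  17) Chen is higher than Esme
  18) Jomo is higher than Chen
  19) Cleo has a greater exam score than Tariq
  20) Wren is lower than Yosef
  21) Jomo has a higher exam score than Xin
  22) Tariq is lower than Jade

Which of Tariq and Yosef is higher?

Yosef

Tariq < Jade and Jade < Cara give Tariq < Cara.
With Cara < Esme: Tariq < Jade < Cara < Esme.
Then Esme < Chen extends the chain to Chen.
Then Chen < Yosef extends the chain to Yosef.
So Tariq < Yosef; Yosef is the higher of the two.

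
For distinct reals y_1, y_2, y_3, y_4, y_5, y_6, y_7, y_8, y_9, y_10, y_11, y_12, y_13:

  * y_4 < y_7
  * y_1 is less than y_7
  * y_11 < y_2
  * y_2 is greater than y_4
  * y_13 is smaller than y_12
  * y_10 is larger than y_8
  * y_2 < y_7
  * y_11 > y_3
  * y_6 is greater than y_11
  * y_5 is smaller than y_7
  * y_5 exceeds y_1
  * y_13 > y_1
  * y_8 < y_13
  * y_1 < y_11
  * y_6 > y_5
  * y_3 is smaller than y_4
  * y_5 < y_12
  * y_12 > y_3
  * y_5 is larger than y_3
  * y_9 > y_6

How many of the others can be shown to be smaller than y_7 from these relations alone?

Directly below y_7: y_1, y_5, y_4, y_2.
One step further: y_3, y_11 (6 so far).
No other element is forced below y_7 by the given relations, so the count is 6.

6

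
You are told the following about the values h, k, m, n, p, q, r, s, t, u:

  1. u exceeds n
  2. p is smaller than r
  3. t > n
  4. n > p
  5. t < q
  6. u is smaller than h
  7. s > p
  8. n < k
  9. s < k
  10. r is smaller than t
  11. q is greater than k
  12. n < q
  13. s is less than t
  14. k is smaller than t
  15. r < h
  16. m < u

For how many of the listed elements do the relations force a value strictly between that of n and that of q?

Chaining upward from n reaches: k, t, u, h.
Chaining downward from q reaches: p, s, r, k, t.
Strictly between n and q are those in both lists: k, t — 2 elements.

2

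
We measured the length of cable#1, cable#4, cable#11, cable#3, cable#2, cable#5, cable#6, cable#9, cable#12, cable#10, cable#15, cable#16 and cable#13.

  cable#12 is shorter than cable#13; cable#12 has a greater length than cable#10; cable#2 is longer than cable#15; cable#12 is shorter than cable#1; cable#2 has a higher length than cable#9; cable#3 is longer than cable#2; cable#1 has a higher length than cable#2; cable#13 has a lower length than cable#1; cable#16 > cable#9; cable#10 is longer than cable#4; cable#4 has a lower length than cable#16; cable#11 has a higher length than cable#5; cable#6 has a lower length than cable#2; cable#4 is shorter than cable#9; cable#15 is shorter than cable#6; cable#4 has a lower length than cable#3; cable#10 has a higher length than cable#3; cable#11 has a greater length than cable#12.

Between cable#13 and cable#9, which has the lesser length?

Following the relations from cable#9: cable#9 < cable#2 < cable#3 < cable#10 < cable#12 < cable#13.
So cable#9 < cable#13; cable#9 is the shorter of the two.

cable#9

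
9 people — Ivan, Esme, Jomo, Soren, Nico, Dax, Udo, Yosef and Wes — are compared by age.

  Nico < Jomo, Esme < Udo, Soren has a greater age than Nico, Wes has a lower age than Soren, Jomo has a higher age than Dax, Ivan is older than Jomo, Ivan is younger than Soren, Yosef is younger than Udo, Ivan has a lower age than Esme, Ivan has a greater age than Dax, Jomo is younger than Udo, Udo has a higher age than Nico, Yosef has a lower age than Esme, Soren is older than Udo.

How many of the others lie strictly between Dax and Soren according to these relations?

Chaining upward from Dax reaches: Jomo, Ivan, Esme, Udo.
Chaining downward from Soren reaches: Yosef, Nico, Wes, Jomo, Ivan, Esme, Udo.
Strictly between Dax and Soren are those in both lists: Jomo, Ivan, Esme, Udo — 4 elements.

4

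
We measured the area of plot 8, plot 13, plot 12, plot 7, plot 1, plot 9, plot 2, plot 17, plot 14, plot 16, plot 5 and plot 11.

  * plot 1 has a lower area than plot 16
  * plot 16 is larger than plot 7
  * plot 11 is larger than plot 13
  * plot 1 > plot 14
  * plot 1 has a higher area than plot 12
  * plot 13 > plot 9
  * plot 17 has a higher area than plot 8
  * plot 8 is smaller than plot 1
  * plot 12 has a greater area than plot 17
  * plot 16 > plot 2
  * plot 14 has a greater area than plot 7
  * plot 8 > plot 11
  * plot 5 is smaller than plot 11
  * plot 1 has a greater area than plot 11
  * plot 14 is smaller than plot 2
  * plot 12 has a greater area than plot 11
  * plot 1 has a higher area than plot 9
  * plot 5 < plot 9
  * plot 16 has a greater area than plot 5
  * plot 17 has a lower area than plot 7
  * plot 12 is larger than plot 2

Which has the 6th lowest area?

plot 17

The consecutive relations fix a unique order: plot 5 < plot 9 < plot 13 < plot 11 < plot 8 < plot 17 < plot 7 < plot 14 < plot 2 < plot 12 < plot 1 < plot 16.
Counting 6 from the smallest end gives plot 17.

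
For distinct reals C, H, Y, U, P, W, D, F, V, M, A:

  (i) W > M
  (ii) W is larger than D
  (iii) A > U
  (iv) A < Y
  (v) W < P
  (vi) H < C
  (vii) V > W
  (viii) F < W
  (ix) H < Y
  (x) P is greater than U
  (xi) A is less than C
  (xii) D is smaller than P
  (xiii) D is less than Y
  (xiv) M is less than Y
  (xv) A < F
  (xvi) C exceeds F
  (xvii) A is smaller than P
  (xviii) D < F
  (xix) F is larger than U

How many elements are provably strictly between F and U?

Chaining upward from U reaches: A, W, V, P, Y, C.
Chaining downward from F reaches: A, D.
Strictly between U and F are those in both lists: A — 1 element.

1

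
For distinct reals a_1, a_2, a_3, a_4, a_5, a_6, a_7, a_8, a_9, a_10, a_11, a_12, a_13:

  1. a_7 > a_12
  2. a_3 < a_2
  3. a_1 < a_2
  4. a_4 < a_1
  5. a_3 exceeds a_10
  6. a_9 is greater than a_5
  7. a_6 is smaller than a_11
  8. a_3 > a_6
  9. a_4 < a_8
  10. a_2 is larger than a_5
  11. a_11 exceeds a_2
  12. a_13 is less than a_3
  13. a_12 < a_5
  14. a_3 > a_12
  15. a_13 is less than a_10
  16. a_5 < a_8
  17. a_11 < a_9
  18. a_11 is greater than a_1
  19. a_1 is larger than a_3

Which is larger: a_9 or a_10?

Following the relations from a_10: a_10 < a_3 < a_1 < a_2 < a_11 < a_9.
So a_10 < a_9; a_9 is the larger of the two.

a_9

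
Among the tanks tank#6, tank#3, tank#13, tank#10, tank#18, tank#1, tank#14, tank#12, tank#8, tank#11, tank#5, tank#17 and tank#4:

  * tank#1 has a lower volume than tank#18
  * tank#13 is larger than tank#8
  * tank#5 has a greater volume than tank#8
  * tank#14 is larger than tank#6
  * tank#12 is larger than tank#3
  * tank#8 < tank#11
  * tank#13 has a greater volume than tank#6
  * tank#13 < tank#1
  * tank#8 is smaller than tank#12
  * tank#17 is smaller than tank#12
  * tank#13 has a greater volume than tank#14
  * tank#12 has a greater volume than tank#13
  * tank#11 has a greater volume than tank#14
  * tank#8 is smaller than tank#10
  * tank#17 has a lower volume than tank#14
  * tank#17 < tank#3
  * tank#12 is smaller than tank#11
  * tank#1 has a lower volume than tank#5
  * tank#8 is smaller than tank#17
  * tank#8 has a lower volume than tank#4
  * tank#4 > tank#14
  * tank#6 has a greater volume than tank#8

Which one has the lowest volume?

tank#6 is not least since tank#8 < tank#6; tank#17 is not least since tank#8 < tank#17; tank#14 is not least since tank#6 < tank#14; tank#3 is not least since tank#17 < tank#3; tank#4 is not least since tank#8 < tank#4; tank#13 is not least since tank#6 < tank#13; tank#1 is not least since tank#13 < tank#1; tank#12 is not least since tank#8 < tank#12; tank#18 is not least since tank#1 < tank#18; tank#10 is not least since tank#8 < tank#10; tank#5 is not least since tank#8 < tank#5; tank#11 is not least since tank#12 < tank#11.
Only tank#8 has nothing below it, so tank#8 is the lowest volume.

tank#8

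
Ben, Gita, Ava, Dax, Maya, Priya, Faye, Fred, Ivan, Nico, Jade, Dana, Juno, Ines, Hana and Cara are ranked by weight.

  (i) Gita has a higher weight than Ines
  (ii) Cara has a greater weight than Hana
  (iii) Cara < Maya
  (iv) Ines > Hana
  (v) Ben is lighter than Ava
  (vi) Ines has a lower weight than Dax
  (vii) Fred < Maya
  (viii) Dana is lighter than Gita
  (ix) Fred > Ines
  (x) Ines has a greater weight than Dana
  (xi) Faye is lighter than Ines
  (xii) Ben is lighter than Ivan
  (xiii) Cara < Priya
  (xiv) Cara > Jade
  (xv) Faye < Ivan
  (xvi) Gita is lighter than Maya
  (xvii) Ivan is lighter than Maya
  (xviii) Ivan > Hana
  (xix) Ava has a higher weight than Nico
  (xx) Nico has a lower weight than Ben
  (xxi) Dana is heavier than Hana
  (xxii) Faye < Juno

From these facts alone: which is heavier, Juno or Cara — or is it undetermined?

Following every chain through Cara: above Cara we get Priya, Maya; below Cara we get Hana, Jade.
Juno is not reached, and no chain runs the other way from Juno to Cara.
So the given relations leave the order of Cara and Juno undetermined.

undetermined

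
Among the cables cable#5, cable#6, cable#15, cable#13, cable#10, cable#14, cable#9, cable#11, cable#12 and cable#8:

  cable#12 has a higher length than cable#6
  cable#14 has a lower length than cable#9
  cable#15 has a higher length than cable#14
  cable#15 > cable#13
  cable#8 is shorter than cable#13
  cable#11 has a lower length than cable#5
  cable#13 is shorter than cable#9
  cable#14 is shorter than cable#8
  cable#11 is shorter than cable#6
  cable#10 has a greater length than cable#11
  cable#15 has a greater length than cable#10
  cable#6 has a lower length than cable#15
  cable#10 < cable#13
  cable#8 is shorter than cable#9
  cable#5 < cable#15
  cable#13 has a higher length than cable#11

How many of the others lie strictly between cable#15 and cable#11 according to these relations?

4

The relations place cable#11 below cable#15. An element lies strictly between them when it is forced above cable#11 and also forced below cable#15.
Above cable#11: {cable#6, cable#12, cable#5, cable#10, cable#13, cable#9}. Below cable#15: {cable#6, cable#14, cable#8, cable#5, cable#10, cable#13}.
Intersection: {cable#6, cable#5, cable#10, cable#13} — 4.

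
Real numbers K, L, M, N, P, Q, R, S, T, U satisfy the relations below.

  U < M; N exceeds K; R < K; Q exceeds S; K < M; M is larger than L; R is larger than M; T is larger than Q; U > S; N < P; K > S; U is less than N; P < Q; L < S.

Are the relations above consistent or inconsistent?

Chaining the given relations yields M < R < K, so M < K. But one relation states K < M. These cannot both hold.

inconsistent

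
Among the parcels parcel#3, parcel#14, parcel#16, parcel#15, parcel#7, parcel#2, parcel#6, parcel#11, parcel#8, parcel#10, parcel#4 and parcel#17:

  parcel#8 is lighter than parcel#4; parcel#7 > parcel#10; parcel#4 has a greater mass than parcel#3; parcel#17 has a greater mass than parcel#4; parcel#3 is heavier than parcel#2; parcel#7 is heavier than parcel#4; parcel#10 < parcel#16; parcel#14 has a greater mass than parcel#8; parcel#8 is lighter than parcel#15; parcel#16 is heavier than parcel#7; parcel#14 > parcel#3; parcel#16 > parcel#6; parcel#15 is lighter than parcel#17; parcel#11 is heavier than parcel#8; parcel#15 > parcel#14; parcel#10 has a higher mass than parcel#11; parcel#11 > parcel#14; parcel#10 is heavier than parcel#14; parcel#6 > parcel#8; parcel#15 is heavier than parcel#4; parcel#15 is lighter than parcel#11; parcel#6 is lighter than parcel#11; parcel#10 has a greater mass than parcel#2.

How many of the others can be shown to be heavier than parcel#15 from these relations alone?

The elements the relations force above parcel#15 are parcel#17, parcel#11, parcel#10, parcel#7, parcel#16 — no chain reaches any other.
That is 5.

5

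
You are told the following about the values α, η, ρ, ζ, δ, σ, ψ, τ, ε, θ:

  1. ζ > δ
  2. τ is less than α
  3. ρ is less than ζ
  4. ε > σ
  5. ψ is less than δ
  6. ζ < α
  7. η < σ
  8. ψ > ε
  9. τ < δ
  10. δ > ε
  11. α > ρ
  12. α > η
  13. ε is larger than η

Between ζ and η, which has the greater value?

ζ

The relevant relations are η < σ; σ < ε; ε < ψ; ψ < δ; δ < ζ.
Together: η < σ < ε < ψ < δ < ζ.
So η < ζ; ζ is the larger of the two.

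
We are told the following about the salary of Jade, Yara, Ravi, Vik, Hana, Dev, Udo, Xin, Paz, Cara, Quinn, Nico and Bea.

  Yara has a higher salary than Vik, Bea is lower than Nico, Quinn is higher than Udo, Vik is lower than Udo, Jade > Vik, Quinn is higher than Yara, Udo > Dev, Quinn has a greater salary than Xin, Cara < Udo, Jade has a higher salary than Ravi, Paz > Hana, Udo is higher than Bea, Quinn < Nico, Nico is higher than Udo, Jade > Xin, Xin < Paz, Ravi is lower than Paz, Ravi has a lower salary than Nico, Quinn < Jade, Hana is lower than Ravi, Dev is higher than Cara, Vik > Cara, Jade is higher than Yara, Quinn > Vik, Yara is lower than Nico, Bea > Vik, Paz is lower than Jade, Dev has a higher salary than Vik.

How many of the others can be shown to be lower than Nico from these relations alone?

From Nico the given relations immediately reach Bea, Yara, Udo, Quinn, Ravi.
From those, Cara, Vik, Hana, Xin, Dev — 10 in total.
No other element is forced below Nico by the given relations, so the count is 10.

10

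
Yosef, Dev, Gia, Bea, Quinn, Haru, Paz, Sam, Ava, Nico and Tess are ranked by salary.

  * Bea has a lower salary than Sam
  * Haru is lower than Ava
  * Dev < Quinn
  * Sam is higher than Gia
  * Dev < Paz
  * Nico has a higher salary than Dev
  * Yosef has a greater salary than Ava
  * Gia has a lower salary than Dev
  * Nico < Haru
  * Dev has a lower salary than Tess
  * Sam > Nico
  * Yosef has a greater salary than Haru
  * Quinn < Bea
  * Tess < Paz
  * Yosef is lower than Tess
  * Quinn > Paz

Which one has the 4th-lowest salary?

Piecing the relations together gives one ordering: Gia < Dev < Nico < Haru < Ava < Yosef < Tess < Paz < Quinn < Bea < Sam.
Counting 4 from the smallest end gives Haru.

Haru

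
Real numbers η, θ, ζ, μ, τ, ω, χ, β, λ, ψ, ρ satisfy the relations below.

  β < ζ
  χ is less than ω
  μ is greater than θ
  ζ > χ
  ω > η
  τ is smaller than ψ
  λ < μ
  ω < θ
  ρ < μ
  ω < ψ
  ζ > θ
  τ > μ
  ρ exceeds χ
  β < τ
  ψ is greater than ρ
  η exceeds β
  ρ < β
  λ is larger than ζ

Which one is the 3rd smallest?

Piecing the relations together gives one ordering: χ < ρ < β < η < ω < θ < ζ < λ < μ < τ < ψ.
Counting 3 from the smallest end gives β.

β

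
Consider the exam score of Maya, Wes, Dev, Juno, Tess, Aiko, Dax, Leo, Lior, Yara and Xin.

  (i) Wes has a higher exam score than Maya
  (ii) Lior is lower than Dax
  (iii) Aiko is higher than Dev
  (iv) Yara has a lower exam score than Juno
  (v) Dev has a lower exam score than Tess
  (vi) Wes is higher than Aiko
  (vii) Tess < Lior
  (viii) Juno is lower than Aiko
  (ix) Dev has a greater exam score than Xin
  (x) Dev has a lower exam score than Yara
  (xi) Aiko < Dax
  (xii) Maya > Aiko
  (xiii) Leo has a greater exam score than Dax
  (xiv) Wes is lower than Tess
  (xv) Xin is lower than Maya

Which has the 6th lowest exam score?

Maya

Piecing the relations together gives one ordering: Xin < Dev < Yara < Juno < Aiko < Maya < Wes < Tess < Lior < Dax < Leo.
Counting 6 from the smallest end gives Maya.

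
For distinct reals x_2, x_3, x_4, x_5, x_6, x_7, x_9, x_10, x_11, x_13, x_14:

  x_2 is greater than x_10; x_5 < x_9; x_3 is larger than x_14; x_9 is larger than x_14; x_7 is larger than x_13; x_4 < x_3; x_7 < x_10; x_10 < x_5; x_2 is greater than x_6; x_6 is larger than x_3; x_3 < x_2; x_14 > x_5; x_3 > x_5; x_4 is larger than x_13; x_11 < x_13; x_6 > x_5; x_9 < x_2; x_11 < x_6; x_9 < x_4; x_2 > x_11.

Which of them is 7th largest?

x_5

Chaining the given pairs: x_11 < x_13 < x_7 < x_10 < x_5 < x_14 < x_9 < x_4 < x_3 < x_6 < x_2.
Counting 7 from the largest end gives x_5.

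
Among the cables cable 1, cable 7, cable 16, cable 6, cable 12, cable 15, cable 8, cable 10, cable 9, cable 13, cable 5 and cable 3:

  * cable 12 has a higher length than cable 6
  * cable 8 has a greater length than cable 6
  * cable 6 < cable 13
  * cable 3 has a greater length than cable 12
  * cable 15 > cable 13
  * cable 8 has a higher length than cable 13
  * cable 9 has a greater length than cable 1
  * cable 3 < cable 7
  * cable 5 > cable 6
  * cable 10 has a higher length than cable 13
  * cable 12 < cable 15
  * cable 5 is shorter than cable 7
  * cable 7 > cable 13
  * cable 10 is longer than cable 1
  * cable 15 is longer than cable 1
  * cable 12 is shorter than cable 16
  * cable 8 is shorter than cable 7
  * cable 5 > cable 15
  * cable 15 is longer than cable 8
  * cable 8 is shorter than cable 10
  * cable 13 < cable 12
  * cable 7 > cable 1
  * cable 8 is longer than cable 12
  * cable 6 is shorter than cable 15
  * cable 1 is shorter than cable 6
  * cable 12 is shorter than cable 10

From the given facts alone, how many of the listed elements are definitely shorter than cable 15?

5

Directly below cable 15: cable 1, cable 6, cable 13, cable 12, cable 8.
Nothing else is reachable below cable 15; 5 in all.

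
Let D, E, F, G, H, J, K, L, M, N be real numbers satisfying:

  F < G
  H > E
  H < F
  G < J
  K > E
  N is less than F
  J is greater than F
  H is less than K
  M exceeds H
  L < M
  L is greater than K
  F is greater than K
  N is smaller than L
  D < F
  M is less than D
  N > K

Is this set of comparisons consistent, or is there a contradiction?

Every relation is compatible with E < H < K < N < L < M < D < F < G < J; the set is consistent.

consistent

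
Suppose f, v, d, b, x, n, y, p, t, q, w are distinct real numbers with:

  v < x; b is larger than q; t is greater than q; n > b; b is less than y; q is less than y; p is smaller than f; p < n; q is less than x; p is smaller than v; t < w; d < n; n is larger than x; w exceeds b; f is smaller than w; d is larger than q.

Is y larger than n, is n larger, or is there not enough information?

undetermined

Following every chain through y: below y we get q, b.
n is not reached, and no chain runs the other way from n to y.
So the given relations leave the order of y and n undetermined.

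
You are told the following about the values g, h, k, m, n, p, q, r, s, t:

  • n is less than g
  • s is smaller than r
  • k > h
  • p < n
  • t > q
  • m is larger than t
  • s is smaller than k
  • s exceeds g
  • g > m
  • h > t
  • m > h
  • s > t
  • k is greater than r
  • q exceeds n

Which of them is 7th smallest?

g

The consecutive relations fix a unique order: p < n < q < t < h < m < g < s < r < k.
The 7th smallest is g.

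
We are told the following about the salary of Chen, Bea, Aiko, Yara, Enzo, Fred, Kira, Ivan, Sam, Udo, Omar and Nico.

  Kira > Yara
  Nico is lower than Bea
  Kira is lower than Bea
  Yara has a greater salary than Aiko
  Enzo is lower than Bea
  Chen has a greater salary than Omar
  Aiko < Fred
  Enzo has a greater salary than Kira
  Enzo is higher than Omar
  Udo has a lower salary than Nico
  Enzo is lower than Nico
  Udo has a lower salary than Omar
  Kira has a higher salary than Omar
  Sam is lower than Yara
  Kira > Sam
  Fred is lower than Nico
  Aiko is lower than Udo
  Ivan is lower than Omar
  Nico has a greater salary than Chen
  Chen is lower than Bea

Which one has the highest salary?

Bea

Chaining downward from Bea: directly below it, Chen, Kira, Enzo, Nico; then Sam, Udo, Omar, Yara, Fred; then Aiko, Ivan.
That covers every other element, and nothing is given above Bea, so Bea is the highest salary.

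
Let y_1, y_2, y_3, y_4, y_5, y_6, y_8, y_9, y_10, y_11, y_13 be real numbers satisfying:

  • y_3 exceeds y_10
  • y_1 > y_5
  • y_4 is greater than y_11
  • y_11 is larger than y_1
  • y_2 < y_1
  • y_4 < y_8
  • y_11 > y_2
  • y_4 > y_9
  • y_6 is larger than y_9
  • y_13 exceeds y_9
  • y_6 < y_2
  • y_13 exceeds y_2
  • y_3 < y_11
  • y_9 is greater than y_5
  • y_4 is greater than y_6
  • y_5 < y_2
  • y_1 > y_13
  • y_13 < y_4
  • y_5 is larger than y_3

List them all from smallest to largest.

Each adjacent pair is fixed by a given relation: y_10 < y_3; y_3 < y_5; y_5 < y_9; y_9 < y_6; y_6 < y_2; y_2 < y_13; y_13 < y_1; y_1 < y_11; y_11 < y_4; y_4 < y_8. Chaining them end to end gives the full order.

y_10 < y_3 < y_5 < y_9 < y_6 < y_2 < y_13 < y_1 < y_11 < y_4 < y_8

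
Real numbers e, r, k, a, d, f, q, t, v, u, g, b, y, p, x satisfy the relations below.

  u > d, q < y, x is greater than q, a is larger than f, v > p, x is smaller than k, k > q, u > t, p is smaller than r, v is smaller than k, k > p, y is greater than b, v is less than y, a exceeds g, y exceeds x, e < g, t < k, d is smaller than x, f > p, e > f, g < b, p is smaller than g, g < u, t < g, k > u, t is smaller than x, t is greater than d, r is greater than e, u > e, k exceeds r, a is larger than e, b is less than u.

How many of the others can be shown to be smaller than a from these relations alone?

6

The elements the relations force below a are d, p, f, e, t, g — no chain reaches any other.
That is 6.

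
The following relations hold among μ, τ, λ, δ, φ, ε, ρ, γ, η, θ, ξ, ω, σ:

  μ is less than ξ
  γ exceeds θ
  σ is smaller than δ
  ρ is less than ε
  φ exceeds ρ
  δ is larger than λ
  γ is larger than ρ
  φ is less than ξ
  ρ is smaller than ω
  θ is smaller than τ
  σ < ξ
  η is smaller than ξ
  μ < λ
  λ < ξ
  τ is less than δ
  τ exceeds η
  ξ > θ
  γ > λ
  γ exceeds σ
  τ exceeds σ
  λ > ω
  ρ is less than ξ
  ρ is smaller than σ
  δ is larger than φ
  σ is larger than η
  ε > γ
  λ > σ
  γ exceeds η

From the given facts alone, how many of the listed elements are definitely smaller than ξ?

8

Directly below ξ: ρ, θ, η, μ, σ, λ, φ.
One step further: ω (8 so far).
No other element is forced below ξ by the given relations, so the count is 8.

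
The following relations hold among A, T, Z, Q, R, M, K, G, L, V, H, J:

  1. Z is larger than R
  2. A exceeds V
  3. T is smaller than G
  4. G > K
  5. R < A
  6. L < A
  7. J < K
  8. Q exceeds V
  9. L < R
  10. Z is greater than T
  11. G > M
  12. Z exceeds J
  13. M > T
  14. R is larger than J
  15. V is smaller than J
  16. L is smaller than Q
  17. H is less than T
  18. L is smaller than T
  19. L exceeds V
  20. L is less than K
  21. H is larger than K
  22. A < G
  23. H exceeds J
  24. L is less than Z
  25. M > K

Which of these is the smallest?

L is not least since V < L; J is not least since V < J; K is not least since L < K; R is not least since J < R; A is not least since V < A; H is not least since K < H; Q is not least since V < Q; T is not least since H < T; M is not least since T < M; G is not least since K < G; Z is not least since J < Z.
Only V has nothing below it, so V is the smallest.

V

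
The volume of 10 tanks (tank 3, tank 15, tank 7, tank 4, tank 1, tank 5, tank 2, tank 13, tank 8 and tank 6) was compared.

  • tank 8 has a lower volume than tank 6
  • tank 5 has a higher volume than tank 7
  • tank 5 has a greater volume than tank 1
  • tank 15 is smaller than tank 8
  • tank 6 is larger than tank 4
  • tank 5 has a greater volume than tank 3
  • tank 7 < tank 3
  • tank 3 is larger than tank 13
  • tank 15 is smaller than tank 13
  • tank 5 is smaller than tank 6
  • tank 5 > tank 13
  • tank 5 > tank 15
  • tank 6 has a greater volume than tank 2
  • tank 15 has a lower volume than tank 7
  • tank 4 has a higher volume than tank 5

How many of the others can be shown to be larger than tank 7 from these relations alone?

4

Directly above tank 7: tank 3, tank 5.
One step further: tank 4, tank 6 (4 so far).
Nothing else is reachable above tank 7; 4 in all.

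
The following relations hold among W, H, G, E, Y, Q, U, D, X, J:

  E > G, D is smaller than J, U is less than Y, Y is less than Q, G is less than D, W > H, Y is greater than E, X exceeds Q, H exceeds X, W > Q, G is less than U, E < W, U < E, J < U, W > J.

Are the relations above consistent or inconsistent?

consistent

Every relation is compatible with G < D < J < U < E < Y < Q < X < H < W; the set is consistent.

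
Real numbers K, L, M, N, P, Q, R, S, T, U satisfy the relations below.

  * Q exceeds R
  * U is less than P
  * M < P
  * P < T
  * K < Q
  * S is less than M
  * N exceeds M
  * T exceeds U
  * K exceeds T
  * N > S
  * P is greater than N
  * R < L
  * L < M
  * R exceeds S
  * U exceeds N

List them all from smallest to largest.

Nothing is placed below S, so it is least; from there S < R; R < L; L < M; M < N; N < U; U < P; P < T; T < K; K < Q, each given directly.

S < R < L < M < N < U < P < T < K < Q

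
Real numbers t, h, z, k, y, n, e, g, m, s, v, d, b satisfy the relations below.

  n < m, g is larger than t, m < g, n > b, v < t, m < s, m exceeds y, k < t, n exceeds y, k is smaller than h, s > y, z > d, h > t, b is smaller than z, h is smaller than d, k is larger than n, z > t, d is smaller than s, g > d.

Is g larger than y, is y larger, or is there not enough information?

y < n and n < k give y < k.
Then k < t extends the chain to t.
Then t < h extends the chain to h.
With h < d: y < n < k < t < h < d.
With d < g: y < n < k < t < h < d < g.
So g is larger.

g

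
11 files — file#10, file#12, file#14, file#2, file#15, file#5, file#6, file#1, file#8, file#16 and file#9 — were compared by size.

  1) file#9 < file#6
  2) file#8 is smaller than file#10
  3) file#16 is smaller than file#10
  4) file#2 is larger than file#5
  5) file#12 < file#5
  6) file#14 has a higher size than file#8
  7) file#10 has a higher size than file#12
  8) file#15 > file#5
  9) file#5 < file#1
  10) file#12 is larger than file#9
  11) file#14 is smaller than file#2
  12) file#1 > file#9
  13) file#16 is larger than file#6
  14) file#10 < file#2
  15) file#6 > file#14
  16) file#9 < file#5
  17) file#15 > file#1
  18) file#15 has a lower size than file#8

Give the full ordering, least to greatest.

Nothing is placed below file#9, so it is least; from there file#9 < file#12; file#12 < file#5; file#5 < file#1; file#1 < file#15; file#15 < file#8; file#8 < file#14; file#14 < file#6; file#6 < file#16; file#16 < file#10; file#10 < file#2, each given directly.

file#9 < file#12 < file#5 < file#1 < file#15 < file#8 < file#14 < file#6 < file#16 < file#10 < file#2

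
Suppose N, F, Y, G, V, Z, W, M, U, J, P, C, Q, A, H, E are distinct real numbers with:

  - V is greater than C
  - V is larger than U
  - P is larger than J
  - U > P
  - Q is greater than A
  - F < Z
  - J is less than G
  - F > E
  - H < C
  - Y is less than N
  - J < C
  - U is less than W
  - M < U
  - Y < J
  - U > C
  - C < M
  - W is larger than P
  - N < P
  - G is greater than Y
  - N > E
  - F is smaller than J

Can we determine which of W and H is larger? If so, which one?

The relevant relations are H < C; C < M; M < U; U < W.
Together: H < C < M < U < W.
So W is larger.

W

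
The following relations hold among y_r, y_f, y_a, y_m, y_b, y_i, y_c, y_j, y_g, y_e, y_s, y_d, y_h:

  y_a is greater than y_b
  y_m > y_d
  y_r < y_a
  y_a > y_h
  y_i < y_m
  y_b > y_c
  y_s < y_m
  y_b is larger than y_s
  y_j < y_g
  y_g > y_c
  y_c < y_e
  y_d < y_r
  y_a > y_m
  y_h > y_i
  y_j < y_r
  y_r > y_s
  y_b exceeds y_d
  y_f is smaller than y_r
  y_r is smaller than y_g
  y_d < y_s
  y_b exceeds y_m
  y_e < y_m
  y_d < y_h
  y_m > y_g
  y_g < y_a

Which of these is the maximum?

Chaining downward from y_a: directly below it, y_h, y_r, y_g, y_m, y_b; then y_c, y_e, y_j, y_d, y_f, y_i, y_s.
That covers every other element, and nothing is given above y_a, so y_a is the maximum.

y_a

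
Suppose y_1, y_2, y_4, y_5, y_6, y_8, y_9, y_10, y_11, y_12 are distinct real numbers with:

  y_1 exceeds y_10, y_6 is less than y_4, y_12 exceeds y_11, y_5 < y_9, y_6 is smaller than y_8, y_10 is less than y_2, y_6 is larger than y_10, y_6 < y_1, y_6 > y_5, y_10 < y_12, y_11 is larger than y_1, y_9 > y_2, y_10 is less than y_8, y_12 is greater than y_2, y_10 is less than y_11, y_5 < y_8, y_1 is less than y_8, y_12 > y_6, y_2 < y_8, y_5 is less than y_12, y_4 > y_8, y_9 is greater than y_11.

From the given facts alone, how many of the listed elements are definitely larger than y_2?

4

Directly above y_2: y_8, y_12, y_9.
One step further: y_4 (4 so far).
Nothing else is reachable above y_2; 4 in all.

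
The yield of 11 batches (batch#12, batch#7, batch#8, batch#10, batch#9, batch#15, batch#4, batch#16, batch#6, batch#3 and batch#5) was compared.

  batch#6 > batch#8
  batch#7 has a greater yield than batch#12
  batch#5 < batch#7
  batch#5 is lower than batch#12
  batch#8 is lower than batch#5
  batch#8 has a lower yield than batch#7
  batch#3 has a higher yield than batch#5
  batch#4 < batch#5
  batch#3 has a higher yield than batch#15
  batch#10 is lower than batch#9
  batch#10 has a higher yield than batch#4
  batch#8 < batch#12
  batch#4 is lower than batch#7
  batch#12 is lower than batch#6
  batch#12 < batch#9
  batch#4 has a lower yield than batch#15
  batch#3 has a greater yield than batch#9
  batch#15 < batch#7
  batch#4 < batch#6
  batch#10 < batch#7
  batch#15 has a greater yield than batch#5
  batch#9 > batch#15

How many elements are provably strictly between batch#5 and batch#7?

The relations place batch#5 below batch#7. An element lies strictly between them when it is forced above batch#5 and also forced below batch#7.
Above batch#5: {batch#15, batch#12, batch#6, batch#9, batch#3}. Below batch#7: {batch#4, batch#8, batch#15, batch#12, batch#10}.
Intersection: {batch#15, batch#12} — 2.

2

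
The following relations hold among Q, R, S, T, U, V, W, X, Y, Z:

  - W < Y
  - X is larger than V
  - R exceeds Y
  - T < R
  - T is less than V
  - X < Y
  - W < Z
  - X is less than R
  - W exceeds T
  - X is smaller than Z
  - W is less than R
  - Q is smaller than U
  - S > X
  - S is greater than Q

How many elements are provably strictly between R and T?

The relations place T below R. An element lies strictly between them when it is forced above T and also forced below R.
Above T: {W, V, X, Z, Y, S}. Below R: {W, V, X, Y}.
Intersection: {W, V, X, Y} — 4.

4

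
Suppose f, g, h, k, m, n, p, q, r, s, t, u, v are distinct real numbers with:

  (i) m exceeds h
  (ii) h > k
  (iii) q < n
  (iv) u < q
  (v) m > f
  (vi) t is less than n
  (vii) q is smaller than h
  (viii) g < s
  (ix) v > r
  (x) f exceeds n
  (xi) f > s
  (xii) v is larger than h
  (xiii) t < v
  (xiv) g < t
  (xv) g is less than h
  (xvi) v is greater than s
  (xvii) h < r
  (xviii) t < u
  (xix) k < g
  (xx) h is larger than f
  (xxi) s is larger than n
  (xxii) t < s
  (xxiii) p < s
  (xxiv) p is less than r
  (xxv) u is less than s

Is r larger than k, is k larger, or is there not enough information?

r

k < g and g < t give k < t.
Then t < u extends the chain to u.
Then u < q extends the chain to q.
Then q < n extends the chain to n.
Then n < s extends the chain to s.
With s < f: k < g < t < u < q < n < s < f.
Then f < h extends the chain to h.
Then h < r extends the chain to r.
So r is larger.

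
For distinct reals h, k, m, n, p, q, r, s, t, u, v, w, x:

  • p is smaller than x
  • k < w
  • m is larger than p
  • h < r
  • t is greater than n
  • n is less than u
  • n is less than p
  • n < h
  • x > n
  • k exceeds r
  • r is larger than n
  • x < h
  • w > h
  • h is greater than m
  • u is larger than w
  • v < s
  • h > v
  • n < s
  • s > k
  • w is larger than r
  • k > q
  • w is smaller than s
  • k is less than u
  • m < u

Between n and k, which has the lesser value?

n

n < p and p < m give n < m.
Then m < h extends the chain to h.
Then h < r extends the chain to r.
With r < k: n < p < m < h < r < k.
So n < k; n is the smaller of the two.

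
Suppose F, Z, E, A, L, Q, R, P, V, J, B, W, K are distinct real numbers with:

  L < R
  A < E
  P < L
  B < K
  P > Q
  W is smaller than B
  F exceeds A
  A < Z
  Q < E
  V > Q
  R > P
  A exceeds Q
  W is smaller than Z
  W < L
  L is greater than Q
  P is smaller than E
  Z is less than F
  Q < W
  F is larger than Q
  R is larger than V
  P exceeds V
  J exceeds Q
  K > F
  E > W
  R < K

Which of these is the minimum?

Q

Chaining upward from Q: directly above it, W, V, A, P, L, F, E, J; then Z, B, R, K.
That covers every other element, and nothing is given below Q, so Q is the minimum.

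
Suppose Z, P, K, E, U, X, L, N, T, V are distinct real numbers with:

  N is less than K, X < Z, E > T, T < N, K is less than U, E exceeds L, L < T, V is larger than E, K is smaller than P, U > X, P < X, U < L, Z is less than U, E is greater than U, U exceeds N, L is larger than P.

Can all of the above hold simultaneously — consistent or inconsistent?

inconsistent

Chaining the given relations yields T < N < K < P < X < Z < U < L, so T < L. But one relation states L < T. These cannot both hold.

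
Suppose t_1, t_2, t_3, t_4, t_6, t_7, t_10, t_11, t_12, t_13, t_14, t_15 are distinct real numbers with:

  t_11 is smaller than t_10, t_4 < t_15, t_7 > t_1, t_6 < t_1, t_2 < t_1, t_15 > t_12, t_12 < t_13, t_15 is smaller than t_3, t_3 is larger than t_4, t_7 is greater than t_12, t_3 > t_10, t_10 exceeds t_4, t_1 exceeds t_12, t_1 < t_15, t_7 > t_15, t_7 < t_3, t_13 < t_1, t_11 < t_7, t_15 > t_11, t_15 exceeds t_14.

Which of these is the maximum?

t_3

Chaining downward from t_3: directly below it, t_4, t_10, t_15, t_7; then t_11, t_12, t_1, t_14; then t_2, t_13, t_6.
That covers every other element, and nothing is given above t_3, so t_3 is the maximum.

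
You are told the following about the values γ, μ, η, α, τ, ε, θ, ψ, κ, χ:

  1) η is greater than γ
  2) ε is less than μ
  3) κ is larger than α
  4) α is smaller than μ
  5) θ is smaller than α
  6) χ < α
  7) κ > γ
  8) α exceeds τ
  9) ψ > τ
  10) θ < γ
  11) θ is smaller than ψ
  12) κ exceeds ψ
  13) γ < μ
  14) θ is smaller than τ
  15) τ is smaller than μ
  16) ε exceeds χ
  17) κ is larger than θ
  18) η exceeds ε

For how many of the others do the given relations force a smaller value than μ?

6

From μ the given relations immediately reach τ, ε, α, γ.
From those, θ, χ — 6 in total.
No other element is forced below μ by the given relations, so the count is 6.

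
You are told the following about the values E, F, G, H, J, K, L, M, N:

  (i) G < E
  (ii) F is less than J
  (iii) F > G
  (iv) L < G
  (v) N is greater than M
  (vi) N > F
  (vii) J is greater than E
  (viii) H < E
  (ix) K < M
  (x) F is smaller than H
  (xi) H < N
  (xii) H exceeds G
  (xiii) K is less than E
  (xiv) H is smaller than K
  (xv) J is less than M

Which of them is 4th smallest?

H

The consecutive relations fix a unique order: L < G < F < H < K < E < J < M < N.
The 4th smallest is H.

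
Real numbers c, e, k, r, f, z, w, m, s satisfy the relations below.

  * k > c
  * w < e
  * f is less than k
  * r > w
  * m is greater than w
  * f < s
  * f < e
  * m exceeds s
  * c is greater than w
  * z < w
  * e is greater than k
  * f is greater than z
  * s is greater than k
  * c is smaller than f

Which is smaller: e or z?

z

z < w and w < c give z < c.
With c < f: z < w < c < f.
Then f < k extends the chain to k.
With k < e: z < w < c < f < k < e.
So z < e; z is the smaller of the two.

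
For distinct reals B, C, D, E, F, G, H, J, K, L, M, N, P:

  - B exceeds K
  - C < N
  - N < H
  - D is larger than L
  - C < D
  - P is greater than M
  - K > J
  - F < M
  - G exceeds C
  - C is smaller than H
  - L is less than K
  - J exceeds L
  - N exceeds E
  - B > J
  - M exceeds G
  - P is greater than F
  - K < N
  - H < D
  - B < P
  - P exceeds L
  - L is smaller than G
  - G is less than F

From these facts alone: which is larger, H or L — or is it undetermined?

H

Following the relations from L: L < J < K < N < H.
So H is larger.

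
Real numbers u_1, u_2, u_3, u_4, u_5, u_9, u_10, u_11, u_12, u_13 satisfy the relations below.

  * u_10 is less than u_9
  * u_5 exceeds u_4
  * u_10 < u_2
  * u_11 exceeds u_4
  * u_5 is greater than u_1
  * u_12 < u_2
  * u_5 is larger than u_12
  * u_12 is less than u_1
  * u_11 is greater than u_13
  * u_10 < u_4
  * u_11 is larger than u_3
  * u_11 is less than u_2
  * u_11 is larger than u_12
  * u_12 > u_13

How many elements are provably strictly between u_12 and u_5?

The relations place u_12 below u_5. An element lies strictly between them when it is forced above u_12 and also forced below u_5.
Above u_12: {u_1, u_11, u_2}. Below u_5: {u_10, u_13, u_1, u_4}.
Intersection: {u_1} — 1.

1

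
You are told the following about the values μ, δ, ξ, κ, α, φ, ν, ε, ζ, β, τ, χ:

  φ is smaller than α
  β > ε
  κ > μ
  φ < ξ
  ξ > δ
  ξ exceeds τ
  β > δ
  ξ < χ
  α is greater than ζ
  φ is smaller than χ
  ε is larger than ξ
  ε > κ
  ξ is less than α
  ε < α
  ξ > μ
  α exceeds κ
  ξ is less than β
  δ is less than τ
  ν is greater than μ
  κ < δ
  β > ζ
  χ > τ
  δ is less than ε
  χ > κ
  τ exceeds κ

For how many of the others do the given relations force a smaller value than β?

From β the given relations immediately reach ζ, δ, ξ, ε.
From those, μ, φ, κ, τ — 8 in total.
No other element is forced below β by the given relations, so the count is 8.

8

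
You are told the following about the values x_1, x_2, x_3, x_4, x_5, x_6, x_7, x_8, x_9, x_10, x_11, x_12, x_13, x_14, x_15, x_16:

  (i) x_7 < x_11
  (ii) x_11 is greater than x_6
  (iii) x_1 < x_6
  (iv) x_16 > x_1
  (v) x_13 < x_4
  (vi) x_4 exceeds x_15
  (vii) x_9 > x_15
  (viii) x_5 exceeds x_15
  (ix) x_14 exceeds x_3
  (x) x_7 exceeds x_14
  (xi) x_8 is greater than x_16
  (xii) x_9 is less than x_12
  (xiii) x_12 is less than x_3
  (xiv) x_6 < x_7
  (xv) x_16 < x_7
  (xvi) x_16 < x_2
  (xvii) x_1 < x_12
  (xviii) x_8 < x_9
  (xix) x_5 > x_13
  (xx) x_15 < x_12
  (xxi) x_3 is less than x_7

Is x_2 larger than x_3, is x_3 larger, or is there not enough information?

undetermined

Following every chain through x_3: above x_3 we get x_14, x_7, x_11; below x_3 we get x_1, x_15, x_16, x_8, x_9, x_12.
x_2 is not reached, and no chain runs the other way from x_2 to x_3.
So the given relations leave the order of x_3 and x_2 undetermined.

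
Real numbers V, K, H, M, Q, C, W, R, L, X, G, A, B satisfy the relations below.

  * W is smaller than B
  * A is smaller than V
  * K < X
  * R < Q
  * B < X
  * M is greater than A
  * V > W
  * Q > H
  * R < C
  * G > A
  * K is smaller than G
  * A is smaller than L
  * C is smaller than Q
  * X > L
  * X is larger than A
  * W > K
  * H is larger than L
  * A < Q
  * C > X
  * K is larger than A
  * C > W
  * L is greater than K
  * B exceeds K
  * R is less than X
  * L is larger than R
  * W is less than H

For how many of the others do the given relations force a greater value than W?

6

Directly above W: V, H, B, C.
One step further: X, Q (6 so far).
Nothing else is reachable above W; 6 in all.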